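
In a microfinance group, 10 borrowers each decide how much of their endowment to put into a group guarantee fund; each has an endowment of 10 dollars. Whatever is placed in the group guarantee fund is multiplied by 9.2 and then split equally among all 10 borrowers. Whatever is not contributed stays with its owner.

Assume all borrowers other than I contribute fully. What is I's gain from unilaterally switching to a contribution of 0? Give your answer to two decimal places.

0.80 dollars

Switching from a contribution of 10 to 0 lets I keep an extra 10 dollars, but lowers the group guarantee fund by 10, which costs I their own share of that drop: 9.2/10 × 10 = 9.20.
Net gain = 10 − 9.20 = 0.80. The private return per contributed unit (0.9200) is below 1, so free-riding is indeed the best response regardless of what the others do.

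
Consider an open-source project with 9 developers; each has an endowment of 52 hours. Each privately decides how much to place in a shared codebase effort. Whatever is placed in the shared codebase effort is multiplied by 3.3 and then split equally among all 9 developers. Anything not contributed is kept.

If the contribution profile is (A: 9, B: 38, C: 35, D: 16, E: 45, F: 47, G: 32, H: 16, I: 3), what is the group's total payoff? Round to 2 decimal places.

Total contributed: 9 + 38 + 35 + 16 + 45 + 47 + 32 + 16 + 3 = 241; total kept: 9 × 52 − 241 = 227.
The shared codebase effort pays out 3.3 × 241 = 795.30 in aggregate.
Group total = 227 + 795.30 = 1022.30.

1022.30 hours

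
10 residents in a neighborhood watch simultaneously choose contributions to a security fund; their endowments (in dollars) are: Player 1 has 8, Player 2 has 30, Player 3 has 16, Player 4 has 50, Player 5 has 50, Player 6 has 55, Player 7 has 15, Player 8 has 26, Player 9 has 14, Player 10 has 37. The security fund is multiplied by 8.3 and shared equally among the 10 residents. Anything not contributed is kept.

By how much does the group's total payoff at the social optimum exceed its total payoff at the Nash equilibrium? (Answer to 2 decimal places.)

2197.30 dollars

The private return per contributed unit is 8.3/10 = 0.8300 < 1 for every player regardless of endowment, so the Nash equilibrium is zero contribution and the group total is Σ E_j = 8 + 30 + 16 + 50 + 50 + 55 + 15 + 26 + 14 + 37 = 301.
Each contributed unit returns 8.300 to the group, so the social optimum is full contribution by everyone: group total = 8.300 × 301 = 2498.30.
Efficiency loss = (8.300 − 1) × 301 = 2197.30.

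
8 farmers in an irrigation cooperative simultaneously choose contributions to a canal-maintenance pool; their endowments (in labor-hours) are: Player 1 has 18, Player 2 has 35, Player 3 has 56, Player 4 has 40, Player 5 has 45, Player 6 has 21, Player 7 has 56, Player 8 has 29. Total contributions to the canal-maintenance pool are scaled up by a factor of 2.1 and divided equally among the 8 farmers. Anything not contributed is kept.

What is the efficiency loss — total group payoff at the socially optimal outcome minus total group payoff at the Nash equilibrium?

330.00 labor-hours

The private return per contributed unit is 2.1/8 = 0.2625 < 1 for every player regardless of endowment, so the Nash equilibrium is zero contribution and the group total is Σ E_j = 18 + 35 + 56 + 40 + 45 + 21 + 56 + 29 = 300.
Each contributed unit returns 2.100 to the group, so the social optimum is full contribution by everyone: group total = 2.100 × 300 = 630.00.
Efficiency loss = (2.100 − 1) × 300 = 330.00.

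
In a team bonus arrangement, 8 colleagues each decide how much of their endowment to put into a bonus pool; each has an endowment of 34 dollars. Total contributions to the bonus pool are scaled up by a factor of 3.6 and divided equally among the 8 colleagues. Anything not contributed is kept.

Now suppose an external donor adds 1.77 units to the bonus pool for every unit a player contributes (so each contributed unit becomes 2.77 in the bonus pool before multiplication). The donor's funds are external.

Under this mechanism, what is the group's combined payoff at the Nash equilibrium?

With the mechanism, a contributed unit returns 3.6 × 2.77 / 8 = 1.2465 per unit of net cost to the contributor — now above 1 — so contributing fully is weakly dominant for every player.
So the Nash equilibrium is full contribution by all 8; the group earns 3.6 × 2.77 × 272 = 2712.38.

2712.38 dollars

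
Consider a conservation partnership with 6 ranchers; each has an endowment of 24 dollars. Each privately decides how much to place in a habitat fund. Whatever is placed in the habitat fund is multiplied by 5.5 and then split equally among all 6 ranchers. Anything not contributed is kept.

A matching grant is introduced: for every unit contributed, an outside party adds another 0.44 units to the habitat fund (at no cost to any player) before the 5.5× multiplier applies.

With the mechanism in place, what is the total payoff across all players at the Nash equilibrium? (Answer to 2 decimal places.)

The effective private return per unit is now 5.5 × 1.44 / 6 = 1.3200 > 1, so every player's dominant strategy flips to full contribution.
At the Nash equilibrium everyone contributes 24. Group total payoff = 5.5 × 1.44 × 144 = 1140.48.

1140.48 dollars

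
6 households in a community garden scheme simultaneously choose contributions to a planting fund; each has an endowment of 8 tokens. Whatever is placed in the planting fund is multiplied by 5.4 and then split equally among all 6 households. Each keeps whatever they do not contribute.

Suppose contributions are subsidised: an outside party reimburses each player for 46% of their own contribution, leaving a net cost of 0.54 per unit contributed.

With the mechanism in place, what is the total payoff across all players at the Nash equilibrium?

281.28 tokens

Under the mechanism each unit contributed yields (5.4/6) / 0.54 = 1.6667 back to its contributor per unit of net cost, which exceeds 1, making full contribution the dominant choice for everyone.
At the Nash equilibrium everyone contributes 8. Group total payoff = 6 × (8 × 0.46 + 5.4 × 8) = 281.28.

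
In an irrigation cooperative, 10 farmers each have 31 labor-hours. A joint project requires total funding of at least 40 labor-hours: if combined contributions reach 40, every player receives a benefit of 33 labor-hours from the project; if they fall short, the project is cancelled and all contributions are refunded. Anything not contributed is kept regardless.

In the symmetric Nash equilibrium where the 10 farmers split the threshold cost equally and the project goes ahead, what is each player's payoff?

Equal share of the threshold: 40/10 = 4.
At this profile no one gains by cutting their contribution: any cut drops the total below 40, the project is cancelled, contributions are refunded, and the deviator ends with 31, which is less than 31 − 4 + 33 = 60. Contributing more than 4 just wastes the excess. So contributing exactly 4 is a best response.
Each player's payoff: 31 − 4 + 33 = 60.

60 labor-hours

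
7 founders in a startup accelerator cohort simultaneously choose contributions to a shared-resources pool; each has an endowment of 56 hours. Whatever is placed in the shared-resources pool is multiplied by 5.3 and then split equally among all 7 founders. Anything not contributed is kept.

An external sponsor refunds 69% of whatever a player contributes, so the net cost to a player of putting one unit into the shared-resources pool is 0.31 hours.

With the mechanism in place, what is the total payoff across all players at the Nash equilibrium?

Under the mechanism each unit contributed yields (5.3/7) / 0.31 = 2.4424 back to its contributor per unit of net cost, which exceeds 1, making full contribution the dominant choice for everyone.
At the Nash equilibrium everyone contributes 56. Group total payoff = 7 × (56 × 0.69 + 5.3 × 56) = 2348.08.

2348.08 hours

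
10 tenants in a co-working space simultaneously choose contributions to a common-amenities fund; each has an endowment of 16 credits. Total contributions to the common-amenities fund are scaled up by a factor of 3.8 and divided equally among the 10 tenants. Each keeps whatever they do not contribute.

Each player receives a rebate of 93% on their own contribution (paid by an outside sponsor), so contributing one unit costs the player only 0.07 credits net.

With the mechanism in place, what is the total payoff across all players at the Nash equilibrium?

756.80 credits

Under the mechanism each unit contributed yields (3.8/10) / 0.07 = 5.4286 back to its contributor per unit of net cost, which exceeds 1, making full contribution the dominant choice for everyone.
So the Nash equilibrium is full contribution by all 10; the group earns 10 × (16 × 0.93 + 3.8 × 16) = 756.80.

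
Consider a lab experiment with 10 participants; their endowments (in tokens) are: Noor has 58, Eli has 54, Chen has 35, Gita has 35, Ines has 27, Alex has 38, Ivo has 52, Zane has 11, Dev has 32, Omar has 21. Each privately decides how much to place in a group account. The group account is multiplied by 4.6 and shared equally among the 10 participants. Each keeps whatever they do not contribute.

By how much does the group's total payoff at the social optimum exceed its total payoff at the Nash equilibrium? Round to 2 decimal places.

The private return per contributed unit is 4.6/10 = 0.4600 < 1 for every player regardless of endowment, so the Nash equilibrium is zero contribution and the group total is Σ E_j = 58 + 54 + 35 + 35 + 27 + 38 + 52 + 11 + 32 + 21 = 363.
Each contributed unit returns 4.600 to the group, so the social optimum is full contribution by everyone: group total = 4.600 × 363 = 1669.80.
Efficiency loss = (4.600 − 1) × 363 = 1306.80.

1306.80 tokens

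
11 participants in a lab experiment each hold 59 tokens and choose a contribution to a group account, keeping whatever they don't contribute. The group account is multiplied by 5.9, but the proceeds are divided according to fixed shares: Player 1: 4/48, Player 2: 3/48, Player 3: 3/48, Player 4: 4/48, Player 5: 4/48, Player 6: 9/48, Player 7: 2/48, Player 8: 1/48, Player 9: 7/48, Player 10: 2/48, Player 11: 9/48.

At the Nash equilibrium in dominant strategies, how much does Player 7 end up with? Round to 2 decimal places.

A player with share s gets back 5.9·s per unit contributed, so full contribution is dominant for anyone with s > 1/5.9 = 0.1695 and zero contribution is dominant for anyone below.
Player 6 and Player 11 are above the threshold, contributing 59 each; the remaining 9 contribute 0. Total contributed: 118.
Player 7 keeps 59 and receives 5.9 × 118 × 2/48 = 29.01 from the group account, for a payoff of 88.01.

88.01 tokens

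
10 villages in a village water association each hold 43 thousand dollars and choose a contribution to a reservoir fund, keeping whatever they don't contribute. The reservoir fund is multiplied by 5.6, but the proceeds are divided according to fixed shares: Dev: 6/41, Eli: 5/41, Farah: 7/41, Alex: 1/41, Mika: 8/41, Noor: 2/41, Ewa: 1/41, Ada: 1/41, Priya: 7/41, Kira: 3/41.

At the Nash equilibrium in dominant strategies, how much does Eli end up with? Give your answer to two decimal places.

72.37 thousand dollars

Each unit j contributes comes back to j as 5.6 × (j's share), so j prefers to contribute only if that share exceeds 1/5.6 = 0.1786; otherwise keeping the unit dominates.
Mika alone (share 8/41) is above the threshold, contributing 43; the remaining 9 contribute 0. Total contributed: 43.
Eli keeps 43 and receives 5.6 × 43 × 5/41 = 29.37 from the reservoir fund, for a payoff of 72.37.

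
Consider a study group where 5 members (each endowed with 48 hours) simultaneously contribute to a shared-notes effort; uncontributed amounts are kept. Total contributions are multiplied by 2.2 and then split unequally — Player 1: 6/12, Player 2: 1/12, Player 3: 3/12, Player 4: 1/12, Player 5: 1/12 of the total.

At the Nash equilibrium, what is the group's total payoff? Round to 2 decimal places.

297.60 hours

Each unit j contributes comes back to j as 2.2 × (j's share), so j prefers to contribute only if that share exceeds 1/2.2 = 0.4545; otherwise keeping the unit dominates.
Player 1 alone (share 6/12) is above the threshold, contributing 48; the remaining 4 contribute 0. Total contributed: 48.
The shared-notes effort pays out 2.2 × 48 = 105.60 in total (split across the unequal shares, but the aggregate is all that matters for the group sum).
The 4 free-riders keep 48 each, adding 192. Group total = 192 + 105.60 = 297.60.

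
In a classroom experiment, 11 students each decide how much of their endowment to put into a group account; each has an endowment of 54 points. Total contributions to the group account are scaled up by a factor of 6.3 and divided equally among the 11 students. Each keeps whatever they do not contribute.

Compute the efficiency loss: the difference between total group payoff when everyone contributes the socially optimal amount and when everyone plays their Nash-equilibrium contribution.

Each contributed unit returns 6.3/11 = 0.5727 to its contributor — below 1 — so contributing 0 is dominant for every player. At the Nash equilibrium everyone keeps their 54, and the group total is 11 × 54 = 594.
Each contributed unit returns 6.300 to the group as a whole (0.5727 to each of 11 players), which exceeds 1, so the social optimum is full contribution: group total = 6.300 × 594 = 3742.20.
Efficiency loss = 3742.20 − 594 = 3148.20.

3148.20 points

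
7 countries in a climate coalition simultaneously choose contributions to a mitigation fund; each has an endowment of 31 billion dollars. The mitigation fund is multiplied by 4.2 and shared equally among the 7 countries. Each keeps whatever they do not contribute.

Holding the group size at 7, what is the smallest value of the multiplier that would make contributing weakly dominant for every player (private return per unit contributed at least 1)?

7

A contributed unit returns (multiplier)/7 to its contributor.
This reaches 1 exactly when the multiplier is 7.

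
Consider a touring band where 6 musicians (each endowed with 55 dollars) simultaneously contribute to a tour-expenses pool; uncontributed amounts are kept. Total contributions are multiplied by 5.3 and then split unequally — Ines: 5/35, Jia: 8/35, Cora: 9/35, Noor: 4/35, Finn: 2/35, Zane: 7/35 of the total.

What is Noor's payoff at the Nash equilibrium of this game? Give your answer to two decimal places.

154.94 dollars

Player j's private return per contributed unit is 5.3 × (j's share). Contributing is weakly dominant for j when that share is at least 1/5.3 = 0.1887, and contributing 0 is dominant otherwise.
The shares above 0.1887 belong to Jia, Cora and Zane, contributing 55 each; the remaining 3 contribute 0. Total contributed: 165.
Noor keeps 55 and receives 5.3 × 165 × 4/35 = 99.94 from the tour-expenses pool, for a payoff of 154.94.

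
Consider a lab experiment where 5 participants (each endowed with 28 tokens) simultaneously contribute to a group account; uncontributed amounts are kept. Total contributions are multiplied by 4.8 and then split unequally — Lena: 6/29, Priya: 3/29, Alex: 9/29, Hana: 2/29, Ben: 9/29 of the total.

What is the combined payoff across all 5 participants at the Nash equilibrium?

Player j's private return per contributed unit is 4.8 × (j's share). Contributing is weakly dominant for j when that share is at least 1/4.8 = 0.2083, and contributing 0 is dominant otherwise.
Alex and Ben are above the threshold, contributing 28 each; the remaining 3 contribute 0. Total contributed: 56.
The group account pays out 4.8 × 56 = 268.80 in total (split across the unequal shares, but the aggregate is all that matters for the group sum).
The 3 free-riders keep 28 each, adding 84. Group total = 84 + 268.80 = 352.80.

352.80 tokens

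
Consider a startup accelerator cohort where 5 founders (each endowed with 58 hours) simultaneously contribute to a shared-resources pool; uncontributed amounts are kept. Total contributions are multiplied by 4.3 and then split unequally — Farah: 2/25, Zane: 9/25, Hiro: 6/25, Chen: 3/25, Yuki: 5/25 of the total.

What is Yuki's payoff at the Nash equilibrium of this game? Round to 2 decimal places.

For player j, contributing a unit is worthwhile iff 4.3 × (j's share) ≥ 1, i.e. iff j's share is at least 0.2326.
The shares above 0.2326 belong to Zane and Hiro, contributing 58 each; the remaining 3 contribute 0. Total contributed: 116.
Yuki keeps 58 and receives 4.3 × 116 × 5/25 = 99.76 from the shared-resources pool, for a payoff of 157.76.

157.76 hours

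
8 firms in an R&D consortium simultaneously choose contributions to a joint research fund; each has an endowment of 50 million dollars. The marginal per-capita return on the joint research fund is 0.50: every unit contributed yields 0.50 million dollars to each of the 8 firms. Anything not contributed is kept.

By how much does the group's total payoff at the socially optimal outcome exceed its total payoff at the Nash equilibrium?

The private return per contributed unit is 0.50 < 1, so contributing 0 is dominant for every player. At the Nash equilibrium everyone keeps their 50, and the group total is 8 × 50 = 400.
Each contributed unit returns 4.000 to the group as a whole (0.50 to each of 8 players), which exceeds 1, so the social optimum is full contribution: group total = 4.000 × 400 = 1600.00.
Efficiency loss = 1600.00 − 400 = 1200.00.

1200.00 million dollars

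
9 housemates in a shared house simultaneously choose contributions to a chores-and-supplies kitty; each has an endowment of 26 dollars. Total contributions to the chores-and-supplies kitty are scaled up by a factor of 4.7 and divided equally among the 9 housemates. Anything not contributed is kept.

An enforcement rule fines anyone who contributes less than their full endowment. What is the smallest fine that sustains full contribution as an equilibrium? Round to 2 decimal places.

Given the others contribute fully, the best deviation is to contribute 0 (any partial contribution still incurs the fine and gives up units whose private return 0.5222 is below 1).
Deviating from 26 to 0 saves 26 dollars but forfeits the deviator's share of the drop in the chores-and-supplies kitty: 4.7/9 × 26 = 13.58.
So the deviation gain is 26 − 13.58 = 12.42, and the fine must be at least 12.42 dollars to wipe it out.

12.42 dollars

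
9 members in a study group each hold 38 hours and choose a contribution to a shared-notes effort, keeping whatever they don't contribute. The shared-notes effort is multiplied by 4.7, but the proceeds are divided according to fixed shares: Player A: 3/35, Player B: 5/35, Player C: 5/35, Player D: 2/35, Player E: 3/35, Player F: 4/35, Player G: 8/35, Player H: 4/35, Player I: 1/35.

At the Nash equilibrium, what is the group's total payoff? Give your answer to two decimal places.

Player j's private return per contributed unit is 4.7 × (j's share). Contributing is weakly dominant for j when that share is at least 1/4.7 = 0.2128, and contributing 0 is dominant otherwise.
Only Player G (8/35) clears that bar, contributing 38; the remaining 8 contribute 0. Total contributed: 38.
The shared-notes effort pays out 4.7 × 38 = 178.60 in total (split across the unequal shares, but the aggregate is all that matters for the group sum).
The 8 free-riders keep 38 each, adding 304. Group total = 304 + 178.60 = 482.60.

482.60 hours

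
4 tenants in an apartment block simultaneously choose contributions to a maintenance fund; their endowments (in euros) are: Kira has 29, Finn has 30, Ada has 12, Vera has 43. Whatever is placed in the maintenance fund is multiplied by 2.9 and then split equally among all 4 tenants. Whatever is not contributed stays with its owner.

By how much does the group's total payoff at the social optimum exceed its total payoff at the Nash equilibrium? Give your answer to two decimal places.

216.60 euros

The private return per contributed unit is 2.9/4 = 0.7250 < 1 for every player regardless of endowment, so the Nash equilibrium is zero contribution and the group total is Σ E_j = 29 + 30 + 12 + 43 = 114.
Each contributed unit returns 2.900 to the group, so the social optimum is full contribution by everyone: group total = 2.900 × 114 = 330.60.
Efficiency loss = (2.900 − 1) × 114 = 216.60.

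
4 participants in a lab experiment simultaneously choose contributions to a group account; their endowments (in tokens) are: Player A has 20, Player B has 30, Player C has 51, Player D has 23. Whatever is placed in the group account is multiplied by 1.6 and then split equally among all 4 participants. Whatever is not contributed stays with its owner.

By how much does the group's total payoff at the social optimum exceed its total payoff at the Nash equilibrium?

The private return per contributed unit is 1.6/4 = 0.4000 < 1 for every player regardless of endowment, so the Nash equilibrium is zero contribution and the group total is Σ E_j = 20 + 30 + 51 + 23 = 124.
Each contributed unit returns 1.600 to the group, so the social optimum is full contribution by everyone: group total = 1.600 × 124 = 198.40.
Efficiency loss = (1.600 − 1) × 124 = 74.40.

74.40 tokens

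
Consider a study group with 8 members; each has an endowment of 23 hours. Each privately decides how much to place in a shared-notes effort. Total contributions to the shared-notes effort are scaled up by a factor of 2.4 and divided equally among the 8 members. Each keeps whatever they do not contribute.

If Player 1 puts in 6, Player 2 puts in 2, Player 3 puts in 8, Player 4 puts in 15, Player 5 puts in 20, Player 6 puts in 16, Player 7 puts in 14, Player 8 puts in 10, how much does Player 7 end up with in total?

36.30 hours

Total contributed: 6 + 2 + 8 + 15 + 20 + 16 + 14 + 10 = 91.
Each receives 2.4 × 91 / 8 = 27.30 from the shared-notes effort.
Player 7 keeps 23 − 14 = 9, so Player 7's payoff is 9 + 27.30 = 36.30.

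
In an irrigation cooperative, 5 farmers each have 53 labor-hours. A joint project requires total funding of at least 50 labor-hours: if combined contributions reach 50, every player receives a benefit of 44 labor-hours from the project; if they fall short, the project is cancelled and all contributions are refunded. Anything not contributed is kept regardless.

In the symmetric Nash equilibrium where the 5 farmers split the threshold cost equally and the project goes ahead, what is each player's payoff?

Equal share of the threshold: 50/5 = 10.
At this profile no one gains by cutting their contribution: any cut drops the total below 50, the project is cancelled, contributions are refunded, and the deviator ends with 53, which is less than 53 − 10 + 44 = 87. Contributing more than 10 just wastes the excess. So contributing exactly 10 is a best response.
Each player's payoff: 53 − 10 + 44 = 87.

87 labor-hours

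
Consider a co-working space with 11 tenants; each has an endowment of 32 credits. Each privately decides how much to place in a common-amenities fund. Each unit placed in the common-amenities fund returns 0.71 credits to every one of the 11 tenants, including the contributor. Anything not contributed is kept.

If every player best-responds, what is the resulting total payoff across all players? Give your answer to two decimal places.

352.00 credits

The private return per contributed unit is 0.71 < 1, so contributing 0 is dominant for every player. At the Nash equilibrium everyone keeps their 32, and the group total is 11 × 32 = 352.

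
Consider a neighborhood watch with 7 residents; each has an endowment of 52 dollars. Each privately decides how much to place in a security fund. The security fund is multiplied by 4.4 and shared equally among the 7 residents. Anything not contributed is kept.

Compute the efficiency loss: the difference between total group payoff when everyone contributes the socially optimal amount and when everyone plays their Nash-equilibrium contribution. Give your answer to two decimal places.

Each contributed unit returns 4.4/7 = 0.6286 to its contributor — below 1 — so contributing 0 is dominant for every player. At the Nash equilibrium everyone keeps their 52, and the group total is 7 × 52 = 364.
Each contributed unit returns 4.400 to the group as a whole (0.6286 to each of 7 players), which exceeds 1, so the social optimum is full contribution: group total = 4.400 × 364 = 1601.60.
Efficiency loss = 1601.60 − 364 = 1237.60.

1237.60 dollars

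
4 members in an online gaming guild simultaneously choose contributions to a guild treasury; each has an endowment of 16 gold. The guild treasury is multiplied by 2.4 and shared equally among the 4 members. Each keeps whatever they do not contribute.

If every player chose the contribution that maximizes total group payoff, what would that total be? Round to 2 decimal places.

153.60 gold

Each contributed unit returns 2.400 to the group as a whole (0.6000 to each of 4 players), which exceeds 1, so the social optimum is full contribution: group total = 2.400 × 64 = 153.60.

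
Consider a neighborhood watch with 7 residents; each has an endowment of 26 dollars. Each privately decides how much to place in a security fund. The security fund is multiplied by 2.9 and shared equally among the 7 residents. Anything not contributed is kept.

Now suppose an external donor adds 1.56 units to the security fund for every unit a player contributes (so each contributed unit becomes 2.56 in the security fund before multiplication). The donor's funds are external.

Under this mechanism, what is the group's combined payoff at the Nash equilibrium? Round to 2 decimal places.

1351.17 dollars

With the mechanism, a contributed unit returns 2.9 × 2.56 / 7 = 1.0606 per unit of net cost to the contributor — now above 1 — so contributing fully is weakly dominant for every player.
At the Nash equilibrium everyone contributes 26. Group total payoff = 2.9 × 2.56 × 182 = 1351.17.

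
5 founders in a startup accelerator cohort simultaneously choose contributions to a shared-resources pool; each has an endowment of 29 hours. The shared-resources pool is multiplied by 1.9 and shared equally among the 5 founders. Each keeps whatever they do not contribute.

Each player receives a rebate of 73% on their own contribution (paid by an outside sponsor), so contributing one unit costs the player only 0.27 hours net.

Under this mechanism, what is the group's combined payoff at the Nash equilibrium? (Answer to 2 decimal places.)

Under the mechanism each unit contributed yields (1.9/5) / 0.27 = 1.4074 back to its contributor per unit of net cost, which exceeds 1, making full contribution the dominant choice for everyone.
So the Nash equilibrium is full contribution by all 5; the group earns 5 × (29 × 0.73 + 1.9 × 29) = 381.35.

381.35 hours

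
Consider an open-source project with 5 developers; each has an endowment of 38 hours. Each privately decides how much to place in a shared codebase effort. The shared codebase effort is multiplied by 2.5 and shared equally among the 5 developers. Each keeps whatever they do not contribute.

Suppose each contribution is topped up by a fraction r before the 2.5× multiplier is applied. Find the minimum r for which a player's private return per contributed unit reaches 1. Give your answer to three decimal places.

With matching at rate r, one contributed unit becomes (1 + r) in the shared codebase effort and returns 2.5 × (1 + r) / 5 to the contributor.
Setting this equal to 1: 1 + r = 5/2.5 = 2.0000.
So the minimum matching rate is r = 2.0000 − 1 = 1.000.

1.000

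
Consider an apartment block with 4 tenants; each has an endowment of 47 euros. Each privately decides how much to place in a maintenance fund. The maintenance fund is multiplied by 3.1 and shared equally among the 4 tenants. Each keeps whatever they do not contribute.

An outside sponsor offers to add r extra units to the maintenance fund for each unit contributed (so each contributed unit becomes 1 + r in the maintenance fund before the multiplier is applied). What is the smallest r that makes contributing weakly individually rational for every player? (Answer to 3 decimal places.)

0.290

With matching at rate r, one contributed unit becomes (1 + r) in the maintenance fund and returns 3.1 × (1 + r) / 4 to the contributor.
Setting this equal to 1: 1 + r = 4/3.1 = 1.2903.
So the minimum matching rate is r = 1.2903 − 1 = 0.290.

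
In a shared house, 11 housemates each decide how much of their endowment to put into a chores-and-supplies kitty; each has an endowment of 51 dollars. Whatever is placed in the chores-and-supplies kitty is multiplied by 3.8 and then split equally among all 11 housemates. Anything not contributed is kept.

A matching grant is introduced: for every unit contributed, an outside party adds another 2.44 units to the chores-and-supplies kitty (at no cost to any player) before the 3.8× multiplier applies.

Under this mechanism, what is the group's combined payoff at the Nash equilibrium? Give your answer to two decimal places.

7333.39 dollars

The effective private return per unit is now 3.8 × 3.44 / 11 = 1.1884 > 1, so every player's dominant strategy flips to full contribution.
So the Nash equilibrium is full contribution by all 11; the group earns 3.8 × 3.44 × 561 = 7333.39.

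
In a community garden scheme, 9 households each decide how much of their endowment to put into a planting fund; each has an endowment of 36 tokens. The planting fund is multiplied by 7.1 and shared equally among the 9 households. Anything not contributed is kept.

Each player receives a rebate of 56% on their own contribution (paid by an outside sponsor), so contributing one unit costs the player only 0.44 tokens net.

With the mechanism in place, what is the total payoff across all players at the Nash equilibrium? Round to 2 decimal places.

Under the mechanism each unit contributed yields (7.1/9) / 0.44 = 1.7929 back to its contributor per unit of net cost, which exceeds 1, making full contribution the dominant choice for everyone.
So the Nash equilibrium is full contribution by all 9; the group earns 9 × (36 × 0.56 + 7.1 × 36) = 2481.84.

2481.84 tokens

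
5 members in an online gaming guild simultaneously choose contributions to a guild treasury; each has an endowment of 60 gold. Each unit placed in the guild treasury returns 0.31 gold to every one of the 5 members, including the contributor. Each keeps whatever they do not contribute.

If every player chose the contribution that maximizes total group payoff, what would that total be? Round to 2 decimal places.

Each contributed unit returns 1.550 to the group as a whole (0.31 to each of 5 players), which exceeds 1, so the social optimum is full contribution: group total = 1.550 × 300 = 465.00.

465.00 gold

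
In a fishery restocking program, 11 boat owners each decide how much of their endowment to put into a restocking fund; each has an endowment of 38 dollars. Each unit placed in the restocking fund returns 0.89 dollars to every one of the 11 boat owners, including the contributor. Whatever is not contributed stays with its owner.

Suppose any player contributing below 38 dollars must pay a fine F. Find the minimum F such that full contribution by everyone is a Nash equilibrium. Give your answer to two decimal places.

Given the others contribute fully, the best deviation is to contribute 0 (any partial contribution still incurs the fine and gives up units whose private return 0.89 is below 1).
Deviating from 38 to 0 saves 38 dollars but forfeits the deviator's share of the drop in the restocking fund: 0.89 × 38 = 33.82.
So the deviation gain is 38 − 33.82 = 4.18, and the fine must be at least 4.18 dollars to wipe it out.

4.18 dollars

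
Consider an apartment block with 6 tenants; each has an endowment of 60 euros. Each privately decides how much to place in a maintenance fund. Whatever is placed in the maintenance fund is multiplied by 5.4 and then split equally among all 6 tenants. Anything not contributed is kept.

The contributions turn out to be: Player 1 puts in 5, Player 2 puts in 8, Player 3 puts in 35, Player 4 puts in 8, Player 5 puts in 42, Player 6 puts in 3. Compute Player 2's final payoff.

Total contributed: 5 + 8 + 35 + 8 + 42 + 3 = 101.
Each receives 5.4 × 101 / 6 = 90.90 from the maintenance fund.
Player 2 keeps 60 − 8 = 52, so Player 2's payoff is 52 + 90.90 = 142.90.

142.90 euros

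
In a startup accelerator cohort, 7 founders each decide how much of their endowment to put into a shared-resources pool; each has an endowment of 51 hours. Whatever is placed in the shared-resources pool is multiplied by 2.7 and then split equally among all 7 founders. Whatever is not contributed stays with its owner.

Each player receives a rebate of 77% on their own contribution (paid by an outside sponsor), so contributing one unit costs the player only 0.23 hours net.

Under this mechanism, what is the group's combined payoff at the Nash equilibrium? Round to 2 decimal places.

1238.79 hours

Under the mechanism each unit contributed yields (2.7/7) / 0.23 = 1.6770 back to its contributor per unit of net cost, which exceeds 1, making full contribution the dominant choice for everyone.
At the Nash equilibrium everyone contributes 51. Group total payoff = 7 × (51 × 0.77 + 2.7 × 51) = 1238.79.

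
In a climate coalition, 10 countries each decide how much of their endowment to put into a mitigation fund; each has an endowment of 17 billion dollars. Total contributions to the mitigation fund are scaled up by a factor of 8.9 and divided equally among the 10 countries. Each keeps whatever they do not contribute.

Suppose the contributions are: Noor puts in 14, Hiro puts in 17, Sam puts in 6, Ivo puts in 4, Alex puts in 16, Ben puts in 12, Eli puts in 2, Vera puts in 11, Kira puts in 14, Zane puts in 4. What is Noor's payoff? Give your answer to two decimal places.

Total contributed: 14 + 17 + 6 + 4 + 16 + 12 + 2 + 11 + 14 + 4 = 100.
Each receives 8.9 × 100 / 10 = 89.00 from the mitigation fund.
Noor keeps 17 − 14 = 3, so Noor's payoff is 3 + 89.00 = 92.00.

92.00 billion dollars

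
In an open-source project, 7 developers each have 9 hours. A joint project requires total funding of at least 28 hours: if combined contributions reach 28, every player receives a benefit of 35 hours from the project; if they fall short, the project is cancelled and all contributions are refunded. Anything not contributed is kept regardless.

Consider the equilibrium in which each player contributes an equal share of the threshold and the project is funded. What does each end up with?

40 hours

Equal share of the threshold: 28/7 = 4.
At this profile no one gains by cutting their contribution: any cut drops the total below 28, the project is cancelled, contributions are refunded, and the deviator ends with 9, which is less than 9 − 4 + 35 = 40. Contributing more than 4 just wastes the excess. So contributing exactly 4 is a best response.
Each player's payoff: 9 − 4 + 35 = 40.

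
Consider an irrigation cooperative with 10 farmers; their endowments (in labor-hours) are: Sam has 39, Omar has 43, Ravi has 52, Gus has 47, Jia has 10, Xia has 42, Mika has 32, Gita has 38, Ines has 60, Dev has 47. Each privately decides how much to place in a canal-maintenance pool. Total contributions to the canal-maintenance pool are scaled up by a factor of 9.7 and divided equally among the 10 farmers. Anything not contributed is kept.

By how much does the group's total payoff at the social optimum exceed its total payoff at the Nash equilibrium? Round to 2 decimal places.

3567.00 labor-hours

The private return per contributed unit is 9.7/10 = 0.9700 < 1 for every player regardless of endowment, so the Nash equilibrium is zero contribution and the group total is Σ E_j = 39 + 43 + 52 + 47 + 10 + 42 + 32 + 38 + 60 + 47 = 410.
Each contributed unit returns 9.700 to the group, so the social optimum is full contribution by everyone: group total = 9.700 × 410 = 3977.00.
Efficiency loss = (9.700 − 1) × 410 = 3567.00.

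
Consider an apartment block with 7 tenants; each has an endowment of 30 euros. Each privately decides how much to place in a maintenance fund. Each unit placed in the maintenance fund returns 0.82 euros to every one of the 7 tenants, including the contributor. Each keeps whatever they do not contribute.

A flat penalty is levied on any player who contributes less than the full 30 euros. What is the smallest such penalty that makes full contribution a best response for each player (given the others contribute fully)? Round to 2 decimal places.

Given the others contribute fully, the best deviation is to contribute 0 (any partial contribution still incurs the fine and gives up units whose private return 0.82 is below 1).
Deviating from 30 to 0 saves 30 euros but forfeits the deviator's share of the drop in the maintenance fund: 0.82 × 30 = 24.60.
So the deviation gain is 30 − 24.60 = 5.40, and the fine must be at least 5.40 euros to wipe it out.

5.40 euros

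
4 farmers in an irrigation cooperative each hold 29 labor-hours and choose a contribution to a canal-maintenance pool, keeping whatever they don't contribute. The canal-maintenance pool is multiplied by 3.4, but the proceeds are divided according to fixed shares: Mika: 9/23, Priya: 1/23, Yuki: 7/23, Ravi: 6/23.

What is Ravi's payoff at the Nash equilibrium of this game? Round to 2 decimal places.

A player with share s gets back 3.4·s per unit contributed, so full contribution is dominant for anyone with s > 1/3.4 = 0.2941 and zero contribution is dominant for anyone below.
Mika and Yuki clear that bar, contributing 29 each; the remaining 2 contribute 0. Total contributed: 58.
Ravi keeps 29 and receives 3.4 × 58 × 6/23 = 51.44 from the canal-maintenance pool, for a payoff of 80.44.

80.44 labor-hours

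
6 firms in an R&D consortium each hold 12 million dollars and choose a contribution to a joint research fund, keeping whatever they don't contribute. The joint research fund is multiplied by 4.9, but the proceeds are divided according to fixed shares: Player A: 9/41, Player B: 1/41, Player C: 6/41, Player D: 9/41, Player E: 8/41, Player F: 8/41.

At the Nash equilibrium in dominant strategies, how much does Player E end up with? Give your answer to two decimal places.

A player with share s gets back 4.9·s per unit contributed, so full contribution is dominant for anyone with s > 1/4.9 = 0.2041 and zero contribution is dominant for anyone below.
The shares above 0.2041 belong to Player A and Player D, contributing 12 each; the remaining 4 contribute 0. Total contributed: 24.
Player E keeps 12 and receives 4.9 × 24 × 8/41 = 22.95 from the joint research fund, for a payoff of 34.95.

34.95 million dollars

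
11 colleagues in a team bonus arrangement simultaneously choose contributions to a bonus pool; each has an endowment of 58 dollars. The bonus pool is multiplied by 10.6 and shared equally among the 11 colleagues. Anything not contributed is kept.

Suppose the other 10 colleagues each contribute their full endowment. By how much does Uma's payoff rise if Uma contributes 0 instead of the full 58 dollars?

2.11 dollars

Switching from a contribution of 58 to 0 lets Uma keep an extra 58 dollars, but lowers the bonus pool by 58, which costs Uma their own share of that drop: 10.6/11 × 58 = 55.89.
Net gain = 58 − 55.89 = 2.11. The private return per contributed unit (0.9636) is below 1, so free-riding is indeed the best response regardless of what the others do.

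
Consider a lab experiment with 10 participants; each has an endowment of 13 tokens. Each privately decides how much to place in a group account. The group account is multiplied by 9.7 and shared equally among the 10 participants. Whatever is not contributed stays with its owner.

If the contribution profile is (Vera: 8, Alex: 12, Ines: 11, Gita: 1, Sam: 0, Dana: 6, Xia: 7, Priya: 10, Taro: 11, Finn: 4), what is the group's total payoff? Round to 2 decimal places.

Total contributed: 8 + 12 + 11 + 1 + 0 + 6 + 7 + 10 + 11 + 4 = 70; total kept: 10 × 13 − 70 = 60.
The group account pays out 9.7 × 70 = 679.00 in aggregate.
Group total = 60 + 679.00 = 739.00.

739.00 tokens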